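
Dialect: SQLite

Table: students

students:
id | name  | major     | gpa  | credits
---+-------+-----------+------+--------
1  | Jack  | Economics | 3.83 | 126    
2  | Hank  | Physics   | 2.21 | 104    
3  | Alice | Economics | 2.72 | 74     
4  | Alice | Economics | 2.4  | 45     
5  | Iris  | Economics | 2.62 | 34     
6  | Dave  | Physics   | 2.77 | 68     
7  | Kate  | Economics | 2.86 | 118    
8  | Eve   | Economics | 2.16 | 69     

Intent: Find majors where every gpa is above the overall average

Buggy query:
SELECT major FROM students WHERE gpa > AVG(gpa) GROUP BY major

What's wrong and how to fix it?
Bug: WHERE evaluates per row before aggregation, so AVG() is unavailable

Fix: Use a subquery for AVG and a HAVING MIN(...) filter so the condition holds for every row in the group

Corrected query:
SELECT major FROM students GROUP BY major HAVING MIN(gpa) > (SELECT AVG(gpa) FROM students)

Result:
(no rows)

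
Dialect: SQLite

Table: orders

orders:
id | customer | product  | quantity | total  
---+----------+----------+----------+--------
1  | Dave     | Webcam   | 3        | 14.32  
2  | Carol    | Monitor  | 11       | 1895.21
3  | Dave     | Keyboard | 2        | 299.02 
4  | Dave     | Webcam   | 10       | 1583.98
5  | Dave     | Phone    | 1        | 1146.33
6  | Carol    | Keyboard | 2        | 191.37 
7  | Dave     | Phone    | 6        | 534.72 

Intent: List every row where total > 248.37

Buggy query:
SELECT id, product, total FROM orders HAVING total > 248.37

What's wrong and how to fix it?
Bug: This is a non-aggregate query (no GROUP BY, no aggregates), so in SQLite the HAVING clause is invalid here; a row-level condition belongs in WHERE

Fix: Use WHERE for row-level filtering

Corrected query:
SELECT id, product, total FROM orders WHERE total > 248.37

Result:
id | product  | total  
---+----------+--------
2  | Monitor  | 1895.21
3  | Keyboard | 299.02 
4  | Webcam   | 1583.98
5  | Phone    | 1146.33
7  | Phone    | 534.72 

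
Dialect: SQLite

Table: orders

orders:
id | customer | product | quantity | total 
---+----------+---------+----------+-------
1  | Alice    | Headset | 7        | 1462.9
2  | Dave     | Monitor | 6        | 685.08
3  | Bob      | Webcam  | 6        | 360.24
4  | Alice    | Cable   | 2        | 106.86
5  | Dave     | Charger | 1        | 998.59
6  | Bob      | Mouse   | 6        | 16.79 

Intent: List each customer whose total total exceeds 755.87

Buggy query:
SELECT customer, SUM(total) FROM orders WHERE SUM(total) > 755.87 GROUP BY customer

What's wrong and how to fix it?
Bug: Aggregate functions cannot appear in a WHERE clause

Fix: Use HAVING (which filters groups after aggregation) instead of WHERE

Corrected query:
SELECT customer, SUM(total) FROM orders GROUP BY customer HAVING SUM(total) > 755.87

Result:
customer | SUM(total)
---------+-----------
Alice    | 1569.76   
Dave     | 1683.67   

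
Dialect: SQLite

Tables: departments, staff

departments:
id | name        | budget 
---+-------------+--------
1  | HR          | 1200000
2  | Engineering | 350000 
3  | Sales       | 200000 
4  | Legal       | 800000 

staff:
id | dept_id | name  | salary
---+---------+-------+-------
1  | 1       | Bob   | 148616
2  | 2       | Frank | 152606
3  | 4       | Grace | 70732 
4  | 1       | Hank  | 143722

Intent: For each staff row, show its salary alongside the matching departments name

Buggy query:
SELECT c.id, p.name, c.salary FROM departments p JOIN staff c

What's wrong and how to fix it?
Bug: Missing join condition: each staff row is matched to all departments rows instead of just its own

Fix: Specify the join condition linking the foreign key to the parent id

Corrected query:
SELECT c.id, p.name, c.salary FROM departments p JOIN staff c ON c.dept_id = p.id

Result:
id | name        | salary
---+-------------+-------
1  | HR          | 148616
2  | Engineering | 152606
3  | Legal       | 70732 
4  | HR          | 143722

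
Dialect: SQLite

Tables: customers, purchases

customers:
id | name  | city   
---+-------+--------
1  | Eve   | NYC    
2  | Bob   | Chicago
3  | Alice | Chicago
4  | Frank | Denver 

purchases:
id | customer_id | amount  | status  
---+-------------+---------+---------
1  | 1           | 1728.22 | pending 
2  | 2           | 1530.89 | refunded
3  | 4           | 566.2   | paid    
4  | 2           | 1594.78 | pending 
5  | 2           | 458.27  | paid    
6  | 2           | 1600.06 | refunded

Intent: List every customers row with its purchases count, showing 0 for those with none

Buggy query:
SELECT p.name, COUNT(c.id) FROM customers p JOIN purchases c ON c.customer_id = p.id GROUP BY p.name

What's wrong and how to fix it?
Bug: An inner join excludes parents with zero children

Fix: Use LEFT JOIN so parents without children still appear (COUNT(c.id) gives 0)

Corrected query:
SELECT p.name, COUNT(c.id) FROM customers p LEFT JOIN purchases c ON c.customer_id = p.id GROUP BY p.name

Result:
name  | COUNT(c.id)
------+------------
Alice | 0          
Bob   | 4          
Eve   | 1          
Frank | 1          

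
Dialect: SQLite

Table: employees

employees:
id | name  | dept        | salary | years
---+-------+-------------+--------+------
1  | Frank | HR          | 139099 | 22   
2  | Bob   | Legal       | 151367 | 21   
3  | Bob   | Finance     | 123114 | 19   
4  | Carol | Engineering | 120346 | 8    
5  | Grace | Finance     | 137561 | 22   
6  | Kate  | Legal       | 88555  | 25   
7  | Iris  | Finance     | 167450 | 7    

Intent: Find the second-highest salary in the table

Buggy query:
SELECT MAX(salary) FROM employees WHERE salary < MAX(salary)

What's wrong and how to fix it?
Bug: The inner MAX is an aggregate inside WHERE, which is not allowed

Fix: Compute the overall MAX in a subquery, then take MAX of rows below it

Corrected query:
SELECT MAX(salary) FROM employees WHERE salary < (SELECT MAX(salary) FROM employees)

Result:
MAX(salary)
-----------
151367     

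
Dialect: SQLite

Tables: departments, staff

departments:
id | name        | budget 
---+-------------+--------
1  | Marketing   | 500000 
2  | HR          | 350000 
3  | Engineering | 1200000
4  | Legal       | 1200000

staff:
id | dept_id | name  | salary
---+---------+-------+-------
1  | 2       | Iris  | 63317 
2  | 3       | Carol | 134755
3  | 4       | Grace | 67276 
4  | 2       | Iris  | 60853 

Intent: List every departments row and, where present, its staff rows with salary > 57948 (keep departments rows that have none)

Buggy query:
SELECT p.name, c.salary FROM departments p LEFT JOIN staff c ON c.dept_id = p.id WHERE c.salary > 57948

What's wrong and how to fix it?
Bug: A WHERE condition on the right-hand table after LEFT JOIN drops unmatched parents

Fix: Put 'c.salary > 57948' in the JOIN's ON clause instead of WHERE

Corrected query:
SELECT p.name, c.salary FROM departments p LEFT JOIN staff c ON c.dept_id = p.id AND c.salary > 57948

Result:
name        | salary
------------+-------
Marketing   | NULL  
HR          | 60853 
HR          | 63317 
Engineering | 134755
Legal       | 67276 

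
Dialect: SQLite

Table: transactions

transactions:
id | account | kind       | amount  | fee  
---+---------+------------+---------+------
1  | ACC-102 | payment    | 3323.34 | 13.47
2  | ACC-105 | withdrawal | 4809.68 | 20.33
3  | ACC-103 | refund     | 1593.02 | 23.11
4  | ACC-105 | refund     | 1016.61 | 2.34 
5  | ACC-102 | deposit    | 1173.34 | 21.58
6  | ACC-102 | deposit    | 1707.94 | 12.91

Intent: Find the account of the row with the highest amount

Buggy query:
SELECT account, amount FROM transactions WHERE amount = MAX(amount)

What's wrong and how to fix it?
Bug: WHERE is evaluated per row; an aggregate over the whole table isn't defined there

Fix: Use a subquery: WHERE amount = (SELECT MAX(amount) FROM transactions)

Corrected query:
SELECT account, amount FROM transactions WHERE amount = (SELECT MAX(amount) FROM transactions)

Result:
account | amount 
--------+--------
ACC-105 | 4809.68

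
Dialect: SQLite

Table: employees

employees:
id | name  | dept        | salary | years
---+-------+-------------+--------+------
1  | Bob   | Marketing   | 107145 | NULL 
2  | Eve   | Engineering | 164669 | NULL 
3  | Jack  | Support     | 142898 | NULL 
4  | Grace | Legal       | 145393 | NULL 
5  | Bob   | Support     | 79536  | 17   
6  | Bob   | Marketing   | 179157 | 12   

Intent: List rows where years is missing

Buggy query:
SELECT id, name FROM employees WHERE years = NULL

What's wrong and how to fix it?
Bug: Comparing to NULL with '=' never matches; NULL = NULL is unknown, not true

Fix: Replace '= NULL' with 'IS NULL'

Corrected query:
SELECT id, name FROM employees WHERE years IS NULL

Result:
id | name 
---+------
1  | Bob  
2  | Eve  
3  | Jack 
4  | Grace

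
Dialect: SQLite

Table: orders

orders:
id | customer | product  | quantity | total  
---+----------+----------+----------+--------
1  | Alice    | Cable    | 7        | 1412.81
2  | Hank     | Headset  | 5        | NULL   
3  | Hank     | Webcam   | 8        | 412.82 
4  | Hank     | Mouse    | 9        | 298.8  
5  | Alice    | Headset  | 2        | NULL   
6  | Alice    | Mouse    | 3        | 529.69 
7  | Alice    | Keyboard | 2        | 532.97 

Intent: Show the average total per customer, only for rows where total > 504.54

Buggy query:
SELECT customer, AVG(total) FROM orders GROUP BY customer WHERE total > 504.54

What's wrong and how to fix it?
Bug: Row-level WHERE must come before GROUP BY in the clause order

Fix: Move the WHERE clause before GROUP BY

Corrected query:
SELECT customer, AVG(total) FROM orders WHERE total > 504.54 GROUP BY customer

Result:
customer | AVG(total)
---------+-----------
Alice    | 825.156667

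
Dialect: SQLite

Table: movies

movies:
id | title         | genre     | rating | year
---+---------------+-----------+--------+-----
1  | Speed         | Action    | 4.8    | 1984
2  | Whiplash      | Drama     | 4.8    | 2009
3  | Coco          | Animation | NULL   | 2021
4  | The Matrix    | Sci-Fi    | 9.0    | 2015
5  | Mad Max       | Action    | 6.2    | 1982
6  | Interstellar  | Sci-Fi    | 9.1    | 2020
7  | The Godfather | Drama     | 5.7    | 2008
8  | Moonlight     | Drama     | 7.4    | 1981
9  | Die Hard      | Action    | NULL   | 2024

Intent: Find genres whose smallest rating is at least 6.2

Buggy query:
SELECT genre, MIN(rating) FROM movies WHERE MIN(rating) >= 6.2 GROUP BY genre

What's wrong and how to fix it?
Bug: Aggregates like MIN are computed per group after WHERE runs

Fix: Use HAVING for the per-group MIN condition

Corrected query:
SELECT genre, MIN(rating) FROM movies GROUP BY genre HAVING MIN(rating) >= 6.2

Result:
genre  | MIN(rating)
-------+------------
Sci-Fi | 9          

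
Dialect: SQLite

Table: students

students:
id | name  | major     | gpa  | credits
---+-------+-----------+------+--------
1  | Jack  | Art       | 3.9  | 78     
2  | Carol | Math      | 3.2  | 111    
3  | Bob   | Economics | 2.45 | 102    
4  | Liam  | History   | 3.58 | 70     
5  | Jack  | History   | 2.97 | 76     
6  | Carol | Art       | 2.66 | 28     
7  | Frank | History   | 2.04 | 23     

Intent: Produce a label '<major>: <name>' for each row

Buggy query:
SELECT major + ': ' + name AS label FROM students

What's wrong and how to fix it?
Bug: '+' is numeric addition; on text columns SQLite converts them to 0 instead of concatenating

Fix: Use the || operator for string concatenation

Corrected query:
SELECT major || ': ' || name AS label FROM students

Result:
label         
--------------
Art: Jack     
Math: Carol   
Economics: Bob
History: Liam 
History: Jack 
Art: Carol    
History: Frank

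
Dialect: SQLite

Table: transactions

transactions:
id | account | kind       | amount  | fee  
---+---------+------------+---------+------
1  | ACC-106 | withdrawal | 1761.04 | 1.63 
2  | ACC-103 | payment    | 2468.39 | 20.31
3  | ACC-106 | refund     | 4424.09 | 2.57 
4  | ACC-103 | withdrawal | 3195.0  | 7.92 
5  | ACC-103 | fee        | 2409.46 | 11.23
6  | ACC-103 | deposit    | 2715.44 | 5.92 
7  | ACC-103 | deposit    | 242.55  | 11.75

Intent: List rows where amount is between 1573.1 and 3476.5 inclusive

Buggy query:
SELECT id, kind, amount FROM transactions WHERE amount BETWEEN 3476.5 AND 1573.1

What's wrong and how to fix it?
Bug: The bounds are reversed; BETWEEN a AND b requires a <= b to match anything

Fix: Swap the bounds so the smaller value comes first

Corrected query:
SELECT id, kind, amount FROM transactions WHERE amount BETWEEN 1573.1 AND 3476.5

Result:
id | kind       | amount 
---+------------+--------
1  | withdrawal | 1761.04
2  | payment    | 2468.39
4  | withdrawal | 3195   
5  | fee        | 2409.46
6  | deposit    | 2715.44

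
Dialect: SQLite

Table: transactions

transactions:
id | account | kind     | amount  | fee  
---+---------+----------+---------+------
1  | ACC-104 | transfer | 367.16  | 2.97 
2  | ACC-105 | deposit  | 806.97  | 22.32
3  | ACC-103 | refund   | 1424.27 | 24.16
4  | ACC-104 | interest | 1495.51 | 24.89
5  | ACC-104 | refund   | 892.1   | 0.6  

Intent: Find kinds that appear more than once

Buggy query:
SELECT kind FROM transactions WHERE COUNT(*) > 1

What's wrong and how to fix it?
Bug: WHERE can't reference COUNT(*); aggregates are computed after WHERE

Fix: Group first, then use HAVING for the count condition

Corrected query:
SELECT kind FROM transactions GROUP BY kind HAVING COUNT(*) > 1

Result:
kind  
------
refund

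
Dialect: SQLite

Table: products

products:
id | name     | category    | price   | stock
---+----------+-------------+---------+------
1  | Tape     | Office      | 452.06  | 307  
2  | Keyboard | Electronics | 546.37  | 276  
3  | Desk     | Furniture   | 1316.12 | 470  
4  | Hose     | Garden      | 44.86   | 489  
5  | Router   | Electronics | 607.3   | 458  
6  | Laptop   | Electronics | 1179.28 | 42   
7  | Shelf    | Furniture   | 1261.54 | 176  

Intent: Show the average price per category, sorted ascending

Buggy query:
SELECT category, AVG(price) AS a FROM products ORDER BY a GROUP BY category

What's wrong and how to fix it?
Bug: GROUP BY must precede ORDER BY

Fix: Reorder: SELECT … FROM … GROUP BY … ORDER BY …

Corrected query:
SELECT category, AVG(price) AS a FROM products GROUP BY category ORDER BY a

Result:
category    | a      
------------+--------
Garden      | 44.86  
Office      | 452.06 
Electronics | 777.65 
Furniture   | 1288.83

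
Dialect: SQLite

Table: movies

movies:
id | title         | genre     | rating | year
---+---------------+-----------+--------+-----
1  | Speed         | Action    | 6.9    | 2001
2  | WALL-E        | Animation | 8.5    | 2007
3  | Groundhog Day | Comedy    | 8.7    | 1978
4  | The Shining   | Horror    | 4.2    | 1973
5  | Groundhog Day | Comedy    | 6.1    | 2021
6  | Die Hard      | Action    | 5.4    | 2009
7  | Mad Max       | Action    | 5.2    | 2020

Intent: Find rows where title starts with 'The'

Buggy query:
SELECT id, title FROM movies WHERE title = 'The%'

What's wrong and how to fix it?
Bug: Wildcards only work with LIKE; '=' treats '%' as a literal character

Fix: Replace '=' with LIKE so 'The%' is treated as a pattern

Corrected query:
SELECT id, title FROM movies WHERE title LIKE 'The%'

Result:
id | title      
---+------------
4  | The Shining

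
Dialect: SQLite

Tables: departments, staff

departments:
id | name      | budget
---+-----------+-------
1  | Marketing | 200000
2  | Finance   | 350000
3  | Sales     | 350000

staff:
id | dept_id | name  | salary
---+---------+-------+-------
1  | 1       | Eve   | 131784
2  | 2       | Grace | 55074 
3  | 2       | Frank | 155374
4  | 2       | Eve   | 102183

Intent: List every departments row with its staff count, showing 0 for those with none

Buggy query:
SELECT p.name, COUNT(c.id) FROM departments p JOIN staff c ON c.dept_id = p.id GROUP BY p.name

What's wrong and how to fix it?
Bug: An inner join excludes parents with zero children

Fix: Switch to LEFT JOIN to retain unmatched parent rows

Corrected query:
SELECT p.name, COUNT(c.id) FROM departments p LEFT JOIN staff c ON c.dept_id = p.id GROUP BY p.name

Result:
name      | COUNT(c.id)
----------+------------
Finance   | 3          
Marketing | 1          
Sales     | 0          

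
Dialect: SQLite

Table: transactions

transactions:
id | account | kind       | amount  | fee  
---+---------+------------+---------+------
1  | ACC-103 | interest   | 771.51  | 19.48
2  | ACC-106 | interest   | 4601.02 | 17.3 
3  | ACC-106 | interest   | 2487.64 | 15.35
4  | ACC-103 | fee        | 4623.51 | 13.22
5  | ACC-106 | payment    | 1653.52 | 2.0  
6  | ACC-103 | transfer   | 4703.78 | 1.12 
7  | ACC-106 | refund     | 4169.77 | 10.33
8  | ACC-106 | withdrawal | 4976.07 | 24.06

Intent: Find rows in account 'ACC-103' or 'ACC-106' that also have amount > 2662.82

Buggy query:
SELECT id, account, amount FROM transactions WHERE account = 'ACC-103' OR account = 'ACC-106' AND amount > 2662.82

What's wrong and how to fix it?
Bug: AND binds tighter than OR, so this parses as account = 'ACC-103' OR (account = 'ACC-106' AND amount > 2662.82)

Fix: Add parentheses around the OR so the AND applies to both alternatives

Corrected query:
SELECT id, account, amount FROM transactions WHERE (account = 'ACC-103' OR account = 'ACC-106') AND amount > 2662.82

Result:
id | account | amount 
---+---------+--------
2  | ACC-106 | 4601.02
4  | ACC-103 | 4623.51
6  | ACC-103 | 4703.78
7  | ACC-106 | 4169.77
8  | ACC-106 | 4976.07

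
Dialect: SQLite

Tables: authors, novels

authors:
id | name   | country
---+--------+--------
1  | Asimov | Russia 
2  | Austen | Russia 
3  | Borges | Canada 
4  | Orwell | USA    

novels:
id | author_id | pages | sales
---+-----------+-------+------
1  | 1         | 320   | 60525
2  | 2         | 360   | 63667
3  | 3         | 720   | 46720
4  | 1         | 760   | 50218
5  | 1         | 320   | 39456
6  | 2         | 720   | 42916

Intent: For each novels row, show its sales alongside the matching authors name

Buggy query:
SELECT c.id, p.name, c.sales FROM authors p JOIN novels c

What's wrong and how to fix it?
Bug: JOIN with no ON clause produces a cartesian product; every novels row pairs with every authors row

Fix: Specify the join condition linking the foreign key to the parent id

Corrected query:
SELECT c.id, p.name, c.sales FROM authors p JOIN novels c ON c.author_id = p.id

Result:
id | name   | sales
---+--------+------
1  | Asimov | 60525
2  | Austen | 63667
3  | Borges | 46720
4  | Asimov | 50218
5  | Asimov | 39456
6  | Austen | 42916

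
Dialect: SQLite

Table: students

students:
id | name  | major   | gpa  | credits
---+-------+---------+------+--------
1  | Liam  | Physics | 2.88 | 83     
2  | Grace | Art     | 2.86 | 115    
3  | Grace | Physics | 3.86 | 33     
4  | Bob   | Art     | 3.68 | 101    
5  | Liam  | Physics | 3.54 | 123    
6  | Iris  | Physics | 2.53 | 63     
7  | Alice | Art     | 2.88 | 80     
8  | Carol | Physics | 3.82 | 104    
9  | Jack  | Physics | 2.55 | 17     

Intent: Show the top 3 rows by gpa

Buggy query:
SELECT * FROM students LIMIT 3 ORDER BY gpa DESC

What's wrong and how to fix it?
Bug: LIMIT must come after ORDER BY

Fix: Sort with ORDER BY, then apply LIMIT

Corrected query:
SELECT * FROM students ORDER BY gpa DESC LIMIT 3

Result:
id | name  | major   | gpa  | credits
---+-------+---------+------+--------
3  | Grace | Physics | 3.86 | 33     
8  | Carol | Physics | 3.82 | 104    
4  | Bob   | Art     | 3.68 | 101    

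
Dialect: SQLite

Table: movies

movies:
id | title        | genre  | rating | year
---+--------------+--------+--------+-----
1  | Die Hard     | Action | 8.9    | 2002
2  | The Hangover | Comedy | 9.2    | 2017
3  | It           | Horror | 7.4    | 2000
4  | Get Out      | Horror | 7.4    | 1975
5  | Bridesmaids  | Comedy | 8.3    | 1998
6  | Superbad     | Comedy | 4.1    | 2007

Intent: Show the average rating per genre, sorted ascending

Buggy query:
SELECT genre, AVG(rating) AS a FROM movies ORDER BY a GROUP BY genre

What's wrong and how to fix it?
Bug: ORDER BY appears before GROUP BY; SQL clause order requires GROUP BY first

Fix: Move ORDER BY to the end, after GROUP BY

Corrected query:
SELECT genre, AVG(rating) AS a FROM movies GROUP BY genre ORDER BY a

Result:
genre  | a  
-------+----
Comedy | 7.2
Horror | 7.4
Action | 8.9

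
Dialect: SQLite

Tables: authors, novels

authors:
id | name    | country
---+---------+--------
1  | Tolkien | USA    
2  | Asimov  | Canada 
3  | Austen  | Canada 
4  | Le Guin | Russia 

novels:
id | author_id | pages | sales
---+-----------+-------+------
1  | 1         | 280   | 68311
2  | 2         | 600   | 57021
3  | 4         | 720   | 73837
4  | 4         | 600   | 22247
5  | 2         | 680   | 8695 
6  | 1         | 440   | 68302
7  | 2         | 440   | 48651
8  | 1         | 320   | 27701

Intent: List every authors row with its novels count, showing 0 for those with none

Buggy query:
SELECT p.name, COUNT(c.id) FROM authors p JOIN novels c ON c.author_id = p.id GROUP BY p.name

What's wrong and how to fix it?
Bug: INNER JOIN drops authors rows that have no matching novels rows

Fix: Use LEFT JOIN so parents without children still appear (COUNT(c.id) gives 0)

Corrected query:
SELECT p.name, COUNT(c.id) FROM authors p LEFT JOIN novels c ON c.author_id = p.id GROUP BY p.name

Result:
name    | COUNT(c.id)
--------+------------
Asimov  | 3          
Austen  | 0          
Le Guin | 2          
Tolkien | 3          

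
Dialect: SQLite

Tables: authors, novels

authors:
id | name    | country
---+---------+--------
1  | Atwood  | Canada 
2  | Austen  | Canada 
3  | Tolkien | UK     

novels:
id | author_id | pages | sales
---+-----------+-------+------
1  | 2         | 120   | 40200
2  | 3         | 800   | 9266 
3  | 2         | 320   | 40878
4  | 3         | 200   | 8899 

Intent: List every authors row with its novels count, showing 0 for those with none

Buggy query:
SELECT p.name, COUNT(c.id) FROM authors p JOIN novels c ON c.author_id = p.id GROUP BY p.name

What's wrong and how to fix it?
Bug: INNER JOIN drops authors rows that have no matching novels rows

Fix: Use LEFT JOIN so parents without children still appear (COUNT(c.id) gives 0)

Corrected query:
SELECT p.name, COUNT(c.id) FROM authors p LEFT JOIN novels c ON c.author_id = p.id GROUP BY p.name

Result:
name    | COUNT(c.id)
--------+------------
Atwood  | 0          
Austen  | 2          
Tolkien | 2          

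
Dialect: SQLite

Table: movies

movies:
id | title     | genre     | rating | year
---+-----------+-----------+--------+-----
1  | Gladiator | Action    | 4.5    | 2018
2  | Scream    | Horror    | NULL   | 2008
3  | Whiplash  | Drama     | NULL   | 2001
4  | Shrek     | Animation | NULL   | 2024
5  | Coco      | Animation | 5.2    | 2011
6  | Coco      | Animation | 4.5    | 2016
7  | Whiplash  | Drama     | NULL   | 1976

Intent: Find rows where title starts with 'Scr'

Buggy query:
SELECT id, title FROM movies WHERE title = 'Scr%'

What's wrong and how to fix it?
Bug: Wildcards only work with LIKE; '=' treats '%' as a literal character

Fix: Use LIKE for wildcard pattern matching

Corrected query:
SELECT id, title FROM movies WHERE title LIKE 'Scr%'

Result:
id | title 
---+-------
2  | Scream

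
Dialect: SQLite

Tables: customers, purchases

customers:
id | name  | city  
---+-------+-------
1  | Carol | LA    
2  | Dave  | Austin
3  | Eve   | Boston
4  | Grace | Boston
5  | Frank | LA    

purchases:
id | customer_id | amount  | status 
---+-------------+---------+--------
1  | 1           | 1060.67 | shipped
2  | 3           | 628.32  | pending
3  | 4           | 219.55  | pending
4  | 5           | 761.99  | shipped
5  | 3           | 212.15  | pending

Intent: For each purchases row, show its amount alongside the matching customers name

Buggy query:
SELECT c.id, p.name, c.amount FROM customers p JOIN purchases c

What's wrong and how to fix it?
Bug: JOIN with no ON clause produces a cartesian product; every purchases row pairs with every customers row

Fix: Specify the join condition linking the foreign key to the parent id

Corrected query:
SELECT c.id, p.name, c.amount FROM customers p JOIN purchases c ON c.customer_id = p.id

Result:
id | name  | amount 
---+-------+--------
1  | Carol | 1060.67
2  | Eve   | 628.32 
3  | Grace | 219.55 
4  | Frank | 761.99 
5  | Eve   | 212.15 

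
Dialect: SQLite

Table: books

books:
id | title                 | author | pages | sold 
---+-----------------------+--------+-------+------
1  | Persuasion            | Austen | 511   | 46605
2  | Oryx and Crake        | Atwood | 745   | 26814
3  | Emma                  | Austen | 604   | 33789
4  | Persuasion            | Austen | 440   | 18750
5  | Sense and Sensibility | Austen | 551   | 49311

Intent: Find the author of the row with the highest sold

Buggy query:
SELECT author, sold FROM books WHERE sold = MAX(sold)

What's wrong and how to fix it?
Bug: WHERE is evaluated per row; an aggregate over the whole table isn't defined there

Fix: Wrap MAX in a scalar subquery so WHERE compares against a single value

Corrected query:
SELECT author, sold FROM books WHERE sold = (SELECT MAX(sold) FROM books)

Result:
author | sold 
-------+------
Austen | 49311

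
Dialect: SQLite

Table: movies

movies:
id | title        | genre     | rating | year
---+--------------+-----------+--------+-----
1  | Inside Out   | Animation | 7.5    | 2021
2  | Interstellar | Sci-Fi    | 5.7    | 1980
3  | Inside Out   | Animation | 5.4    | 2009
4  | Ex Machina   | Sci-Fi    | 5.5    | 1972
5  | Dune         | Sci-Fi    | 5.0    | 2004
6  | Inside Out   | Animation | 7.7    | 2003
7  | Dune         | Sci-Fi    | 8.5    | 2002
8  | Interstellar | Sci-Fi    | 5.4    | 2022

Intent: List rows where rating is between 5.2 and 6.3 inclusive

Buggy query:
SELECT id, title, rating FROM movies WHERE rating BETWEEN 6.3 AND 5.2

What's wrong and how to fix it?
Bug: The bounds are reversed; BETWEEN a AND b requires a <= b to match anything

Fix: Write BETWEEN 5.2 AND 6.3

Corrected query:
SELECT id, title, rating FROM movies WHERE rating BETWEEN 5.2 AND 6.3

Result:
id | title        | rating
---+--------------+-------
2  | Interstellar | 5.7   
3  | Inside Out   | 5.4   
4  | Ex Machina   | 5.5   
8  | Interstellar | 5.4   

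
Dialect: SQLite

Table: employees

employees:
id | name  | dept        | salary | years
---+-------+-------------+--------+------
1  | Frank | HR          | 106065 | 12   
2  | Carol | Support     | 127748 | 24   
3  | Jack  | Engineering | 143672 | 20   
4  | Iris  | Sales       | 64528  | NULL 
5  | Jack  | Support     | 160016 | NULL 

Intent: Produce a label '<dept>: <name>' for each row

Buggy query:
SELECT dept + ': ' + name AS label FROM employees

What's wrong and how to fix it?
Bug: SQLite uses || for string concatenation; + coerces text to numbers (yielding 0)

Fix: Replace + with || to concatenate text

Corrected query:
SELECT dept || ': ' || name AS label FROM employees

Result:
label            
-----------------
HR: Frank        
Support: Carol   
Engineering: Jack
Sales: Iris      
Support: Jack    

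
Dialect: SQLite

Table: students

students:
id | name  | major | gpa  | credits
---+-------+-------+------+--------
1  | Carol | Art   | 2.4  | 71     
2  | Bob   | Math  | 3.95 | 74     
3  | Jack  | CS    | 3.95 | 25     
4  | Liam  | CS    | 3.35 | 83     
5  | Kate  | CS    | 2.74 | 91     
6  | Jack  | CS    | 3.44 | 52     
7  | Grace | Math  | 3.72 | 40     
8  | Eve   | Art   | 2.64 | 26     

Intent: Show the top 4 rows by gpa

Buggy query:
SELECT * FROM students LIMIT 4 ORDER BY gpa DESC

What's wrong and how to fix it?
Bug: LIMIT must come after ORDER BY

Fix: Swap the clauses: ORDER BY first, then LIMIT

Corrected query:
SELECT * FROM students ORDER BY gpa DESC LIMIT 4

Result:
id | name  | major | gpa  | credits
---+-------+-------+------+--------
2  | Bob   | Math  | 3.95 | 74     
3  | Jack  | CS    | 3.95 | 25     
7  | Grace | Math  | 3.72 | 40     
6  | Jack  | CS    | 3.44 | 52     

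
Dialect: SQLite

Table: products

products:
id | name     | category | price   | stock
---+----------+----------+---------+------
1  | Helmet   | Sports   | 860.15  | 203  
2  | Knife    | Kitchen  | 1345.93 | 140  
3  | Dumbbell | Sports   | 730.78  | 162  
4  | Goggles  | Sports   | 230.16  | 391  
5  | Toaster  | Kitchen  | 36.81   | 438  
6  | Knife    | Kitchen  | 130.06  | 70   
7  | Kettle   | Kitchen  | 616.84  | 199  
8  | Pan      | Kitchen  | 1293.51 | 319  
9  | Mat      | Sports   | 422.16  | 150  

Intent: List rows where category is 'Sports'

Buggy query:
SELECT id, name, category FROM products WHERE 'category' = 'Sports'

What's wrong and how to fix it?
Bug: Single quotes denote string literals in SQL; the column name is being compared as a constant string

Fix: Remove the quotes around the column name (or use double quotes for an identifier)

Corrected query:
SELECT id, name, category FROM products WHERE category = 'Sports'

Result:
id | name     | category
---+----------+---------
1  | Helmet   | Sports  
3  | Dumbbell | Sports  
4  | Goggles  | Sports  
9  | Mat      | Sports  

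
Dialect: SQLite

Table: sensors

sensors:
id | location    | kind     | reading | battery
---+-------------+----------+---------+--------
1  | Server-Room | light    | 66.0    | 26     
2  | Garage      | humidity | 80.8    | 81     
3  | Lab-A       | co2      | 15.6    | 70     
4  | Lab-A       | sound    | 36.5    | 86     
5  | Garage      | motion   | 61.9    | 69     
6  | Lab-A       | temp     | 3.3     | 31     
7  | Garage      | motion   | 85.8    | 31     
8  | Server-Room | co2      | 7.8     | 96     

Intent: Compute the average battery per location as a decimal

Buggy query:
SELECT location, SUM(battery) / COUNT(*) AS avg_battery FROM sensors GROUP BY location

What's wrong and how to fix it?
Bug: SUM(battery) and COUNT(*) are both integers; the division truncates the fractional part

Fix: Multiply by 1.0 (or CAST to REAL) to force floating-point division

Corrected query:
SELECT location, SUM(battery) * 1.0 / COUNT(*) AS avg_battery FROM sensors GROUP BY location

Result:
location    | avg_battery
------------+------------
Garage      | 60.333333  
Lab-A       | 62.333333  
Server-Room | 61         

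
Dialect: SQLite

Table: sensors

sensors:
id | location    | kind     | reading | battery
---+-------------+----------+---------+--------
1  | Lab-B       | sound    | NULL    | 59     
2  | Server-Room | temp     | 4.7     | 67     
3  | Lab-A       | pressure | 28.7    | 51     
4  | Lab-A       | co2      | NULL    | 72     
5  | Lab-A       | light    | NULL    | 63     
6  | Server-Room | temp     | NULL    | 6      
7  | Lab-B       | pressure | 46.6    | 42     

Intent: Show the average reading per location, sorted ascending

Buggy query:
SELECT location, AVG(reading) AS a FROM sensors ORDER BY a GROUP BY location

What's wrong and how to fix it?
Bug: GROUP BY must precede ORDER BY

Fix: Move ORDER BY to the end, after GROUP BY

Corrected query:
SELECT location, AVG(reading) AS a FROM sensors GROUP BY location ORDER BY a

Result:
location    | a   
------------+-----
Server-Room | 4.7 
Lab-A       | 28.7
Lab-B       | 46.6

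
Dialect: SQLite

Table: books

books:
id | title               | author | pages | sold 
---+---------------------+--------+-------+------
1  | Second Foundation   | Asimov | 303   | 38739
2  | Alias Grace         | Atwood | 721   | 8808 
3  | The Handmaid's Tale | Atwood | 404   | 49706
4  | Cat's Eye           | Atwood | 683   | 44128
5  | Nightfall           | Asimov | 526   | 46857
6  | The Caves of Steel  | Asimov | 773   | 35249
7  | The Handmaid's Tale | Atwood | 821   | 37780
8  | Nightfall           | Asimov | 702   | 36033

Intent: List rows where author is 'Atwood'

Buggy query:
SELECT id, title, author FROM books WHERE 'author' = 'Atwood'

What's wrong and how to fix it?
Bug: 'author' in single quotes is a string literal, not the column; the comparison is literal-vs-literal and never true

Fix: Reference the column as author without single quotes

Corrected query:
SELECT id, title, author FROM books WHERE author = 'Atwood'

Result:
id | title               | author
---+---------------------+-------
2  | Alias Grace         | Atwood
3  | The Handmaid's Tale | Atwood
4  | Cat's Eye           | Atwood
7  | The Handmaid's Tale | Atwood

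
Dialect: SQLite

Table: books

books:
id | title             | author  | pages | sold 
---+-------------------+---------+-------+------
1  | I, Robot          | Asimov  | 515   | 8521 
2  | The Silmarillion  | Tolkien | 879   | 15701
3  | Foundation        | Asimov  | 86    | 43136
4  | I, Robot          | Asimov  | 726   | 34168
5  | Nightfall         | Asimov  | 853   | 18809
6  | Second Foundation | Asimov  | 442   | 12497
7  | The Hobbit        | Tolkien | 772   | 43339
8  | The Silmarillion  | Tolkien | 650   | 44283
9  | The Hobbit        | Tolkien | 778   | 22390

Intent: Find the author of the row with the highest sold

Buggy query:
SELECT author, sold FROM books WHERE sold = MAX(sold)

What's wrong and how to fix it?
Bug: WHERE is evaluated per row; an aggregate over the whole table isn't defined there

Fix: Use a subquery: WHERE sold = (SELECT MAX(sold) FROM books)

Corrected query:
SELECT author, sold FROM books WHERE sold = (SELECT MAX(sold) FROM books)

Result:
author  | sold 
--------+------
Tolkien | 44283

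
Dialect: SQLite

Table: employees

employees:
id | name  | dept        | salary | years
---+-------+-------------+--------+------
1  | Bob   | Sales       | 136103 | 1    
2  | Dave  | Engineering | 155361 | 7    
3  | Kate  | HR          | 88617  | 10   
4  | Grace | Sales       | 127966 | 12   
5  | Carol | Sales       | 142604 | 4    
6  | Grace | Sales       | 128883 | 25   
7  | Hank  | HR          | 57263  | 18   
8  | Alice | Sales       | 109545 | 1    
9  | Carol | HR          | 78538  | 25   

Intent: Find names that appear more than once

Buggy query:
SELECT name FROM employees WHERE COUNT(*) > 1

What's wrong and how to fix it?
Bug: WHERE can't reference COUNT(*); aggregates are computed after WHERE

Fix: Group first, then use HAVING for the count condition

Corrected query:
SELECT name FROM employees GROUP BY name HAVING COUNT(*) > 1

Result:
name 
-----
Carol
Grace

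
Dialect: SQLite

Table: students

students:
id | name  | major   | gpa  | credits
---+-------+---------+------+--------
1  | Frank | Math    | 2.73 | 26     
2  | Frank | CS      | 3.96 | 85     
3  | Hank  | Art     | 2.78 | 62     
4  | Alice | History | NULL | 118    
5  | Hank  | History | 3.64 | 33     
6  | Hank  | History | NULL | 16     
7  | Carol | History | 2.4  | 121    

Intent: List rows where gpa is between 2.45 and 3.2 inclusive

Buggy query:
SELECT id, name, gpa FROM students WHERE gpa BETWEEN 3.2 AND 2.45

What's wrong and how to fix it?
Bug: The bounds are reversed; BETWEEN a AND b requires a <= b to match anything

Fix: Write BETWEEN 2.45 AND 3.2

Corrected query:
SELECT id, name, gpa FROM students WHERE gpa BETWEEN 2.45 AND 3.2

Result:
id | name  | gpa 
---+-------+-----
1  | Frank | 2.73
3  | Hank  | 2.78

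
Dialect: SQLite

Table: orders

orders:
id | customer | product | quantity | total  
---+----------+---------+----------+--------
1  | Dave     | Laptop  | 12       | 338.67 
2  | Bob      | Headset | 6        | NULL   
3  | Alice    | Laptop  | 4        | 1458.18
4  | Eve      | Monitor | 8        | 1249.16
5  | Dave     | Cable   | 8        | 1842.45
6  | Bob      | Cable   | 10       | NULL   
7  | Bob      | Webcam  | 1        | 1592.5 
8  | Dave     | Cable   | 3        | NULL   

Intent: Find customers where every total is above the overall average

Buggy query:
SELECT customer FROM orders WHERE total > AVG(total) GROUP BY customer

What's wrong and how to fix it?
Bug: AVG() is an aggregate; it can't sit directly in WHERE

Fix: Compute the overall average in a scalar subquery and compare each group's MIN against it in HAVING

Corrected query:
SELECT customer FROM orders GROUP BY customer HAVING MIN(total) > (SELECT AVG(total) FROM orders)

Result:
customer
--------
Alice   
Bob     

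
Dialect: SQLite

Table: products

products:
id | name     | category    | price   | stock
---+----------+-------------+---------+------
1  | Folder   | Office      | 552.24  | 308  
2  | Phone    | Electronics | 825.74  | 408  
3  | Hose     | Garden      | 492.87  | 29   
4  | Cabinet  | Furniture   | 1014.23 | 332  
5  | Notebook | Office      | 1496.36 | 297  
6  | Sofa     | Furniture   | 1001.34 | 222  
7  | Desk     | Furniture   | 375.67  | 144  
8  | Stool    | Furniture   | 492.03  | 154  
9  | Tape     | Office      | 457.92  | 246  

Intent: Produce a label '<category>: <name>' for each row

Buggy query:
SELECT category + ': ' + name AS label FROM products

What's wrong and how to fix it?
Bug: SQLite uses || for string concatenation; + coerces text to numbers (yielding 0)

Fix: Use the || operator for string concatenation

Corrected query:
SELECT category || ': ' || name AS label FROM products

Result:
label             
------------------
Office: Folder    
Electronics: Phone
Garden: Hose      
Furniture: Cabinet
Office: Notebook  
Furniture: Sofa   
Furniture: Desk   
Furniture: Stool  
Office: Tape      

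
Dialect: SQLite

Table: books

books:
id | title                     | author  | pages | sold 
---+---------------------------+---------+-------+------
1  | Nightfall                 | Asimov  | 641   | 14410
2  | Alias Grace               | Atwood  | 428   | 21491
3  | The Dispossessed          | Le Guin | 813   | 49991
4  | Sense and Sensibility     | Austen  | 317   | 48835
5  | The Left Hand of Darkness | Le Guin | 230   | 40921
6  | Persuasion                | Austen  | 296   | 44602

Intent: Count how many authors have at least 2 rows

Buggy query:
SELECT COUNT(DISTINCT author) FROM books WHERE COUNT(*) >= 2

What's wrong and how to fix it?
Bug: COUNT(*) cannot appear in WHERE; the per-group count doesn't exist yet

Fix: Use a subquery that GROUPs and filters with HAVING, then count its rows

Corrected query:
SELECT COUNT(*) FROM (SELECT author FROM books GROUP BY author HAVING COUNT(*) >= 2)

Result:
COUNT(*)
--------
2       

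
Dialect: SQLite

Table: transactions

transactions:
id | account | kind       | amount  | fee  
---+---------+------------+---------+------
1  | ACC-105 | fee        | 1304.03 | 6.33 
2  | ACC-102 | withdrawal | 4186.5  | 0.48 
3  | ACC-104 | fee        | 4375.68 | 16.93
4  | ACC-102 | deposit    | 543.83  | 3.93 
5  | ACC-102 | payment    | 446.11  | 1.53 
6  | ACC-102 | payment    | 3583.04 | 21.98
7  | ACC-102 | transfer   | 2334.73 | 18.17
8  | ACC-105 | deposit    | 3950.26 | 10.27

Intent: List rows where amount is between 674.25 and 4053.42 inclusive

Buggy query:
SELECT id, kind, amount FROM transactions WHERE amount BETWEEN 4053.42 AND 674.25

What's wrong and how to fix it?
Bug: BETWEEN expects the lower bound first; with 4053.42 AND 674.25 the range is empty

Fix: Write BETWEEN 674.25 AND 4053.42

Corrected query:
SELECT id, kind, amount FROM transactions WHERE amount BETWEEN 674.25 AND 4053.42

Result:
id | kind     | amount 
---+----------+--------
1  | fee      | 1304.03
6  | payment  | 3583.04
7  | transfer | 2334.73
8  | deposit  | 3950.26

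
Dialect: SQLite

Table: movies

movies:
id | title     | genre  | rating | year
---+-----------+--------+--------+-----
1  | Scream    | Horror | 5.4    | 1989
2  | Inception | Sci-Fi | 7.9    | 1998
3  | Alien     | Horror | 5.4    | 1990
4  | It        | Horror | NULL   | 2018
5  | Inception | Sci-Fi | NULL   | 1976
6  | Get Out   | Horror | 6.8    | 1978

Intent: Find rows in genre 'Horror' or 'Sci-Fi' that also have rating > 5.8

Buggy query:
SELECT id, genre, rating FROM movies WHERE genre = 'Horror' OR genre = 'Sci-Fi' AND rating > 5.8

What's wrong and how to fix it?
Bug: AND binds tighter than OR, so this parses as genre = 'Horror' OR (genre = 'Sci-Fi' AND rating > 5.8)

Fix: Add parentheses around the OR so the AND applies to both alternatives

Corrected query:
SELECT id, genre, rating FROM movies WHERE (genre = 'Horror' OR genre = 'Sci-Fi') AND rating > 5.8

Result:
id | genre  | rating
---+--------+-------
2  | Sci-Fi | 7.9   
6  | Horror | 6.8   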